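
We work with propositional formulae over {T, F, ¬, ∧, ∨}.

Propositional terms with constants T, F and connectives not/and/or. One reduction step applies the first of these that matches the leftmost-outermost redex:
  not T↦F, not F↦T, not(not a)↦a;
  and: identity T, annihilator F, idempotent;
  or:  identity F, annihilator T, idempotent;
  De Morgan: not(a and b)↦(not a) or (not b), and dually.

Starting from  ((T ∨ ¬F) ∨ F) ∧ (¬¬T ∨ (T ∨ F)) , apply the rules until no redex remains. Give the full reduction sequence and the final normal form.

Answer: normal form = T  (in 5 steps)

Working:
  start: ((T ∨ ¬F) ∨ F) ∧ (¬¬T ∨ (T ∨ F))
  step 1: (T ∨ ¬F) ∧ (¬¬T ∨ (T ∨ F))
  step 2: T ∧ (¬¬T ∨ (T ∨ F))
  step 3: ¬¬T ∨ (T ∨ F)
  step 4: T ∨ (T ∨ F)
  step 5: T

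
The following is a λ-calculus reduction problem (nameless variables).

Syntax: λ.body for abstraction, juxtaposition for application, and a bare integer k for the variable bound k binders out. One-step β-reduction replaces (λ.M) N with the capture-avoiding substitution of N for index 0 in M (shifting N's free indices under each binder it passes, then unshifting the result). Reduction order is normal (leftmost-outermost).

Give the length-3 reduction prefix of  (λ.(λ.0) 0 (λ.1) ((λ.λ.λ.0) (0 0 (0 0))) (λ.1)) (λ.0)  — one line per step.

Answer: after 3 steps: (λ.λ.0) ((λ.λ.λ.0) ((λ.0) (λ.0) ((λ.0) (λ.0)))) (λ.λ.0)

Derivation:
  start: (λ.(λ.0) 0 (λ.1) ((λ.λ.λ.0) (0 0 (0 0))) (λ.1)) (λ.0)
  step 1: (λ.0) (λ.0) (λ.λ.0) ((λ.λ.λ.0) ((λ.0) (λ.0) ((λ.0) (λ.0)))) (λ.λ.0)
  step 2: (λ.0) (λ.λ.0) ((λ.λ.λ.0) ((λ.0) (λ.0) ((λ.0) (λ.0)))) (λ.λ.0)
  step 3: (λ.λ.0) ((λ.λ.λ.0) ((λ.0) (λ.0) ((λ.0) (λ.0)))) (λ.λ.0)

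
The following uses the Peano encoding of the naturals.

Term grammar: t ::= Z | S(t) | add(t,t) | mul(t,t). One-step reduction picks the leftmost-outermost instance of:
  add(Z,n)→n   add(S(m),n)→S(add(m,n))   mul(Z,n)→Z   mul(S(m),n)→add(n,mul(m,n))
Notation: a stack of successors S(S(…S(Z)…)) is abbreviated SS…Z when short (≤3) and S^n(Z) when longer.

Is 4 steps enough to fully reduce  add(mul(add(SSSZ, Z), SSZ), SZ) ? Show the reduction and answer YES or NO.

  start: add(mul(add(SSSZ, Z), SSZ), SZ)
  →1  add(mul(S(add(SSZ, Z)), SSZ), SZ)
  →2  add(add(SSZ, mul(add(SSZ, Z), SSZ)), SZ)
  →3  add(S(add(SZ, mul(add(SSZ, Z), SSZ))), SZ)
  →4  S(add(add(SZ, mul(add(SSZ, Z), SSZ)), SZ))

Answer: NO — after 4 steps the term is S(add(add(SZ, mul(add(SSZ, Z), SSZ)), SZ)), not yet normal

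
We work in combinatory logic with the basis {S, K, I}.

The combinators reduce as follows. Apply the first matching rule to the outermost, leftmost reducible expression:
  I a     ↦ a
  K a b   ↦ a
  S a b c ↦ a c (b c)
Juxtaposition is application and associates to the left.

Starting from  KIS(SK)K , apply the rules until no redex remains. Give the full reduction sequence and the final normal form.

  start: KIS(SK)K
  →1  I(SK)K
  →2  SKK

Answer: normal form = SKK  (in 2 steps)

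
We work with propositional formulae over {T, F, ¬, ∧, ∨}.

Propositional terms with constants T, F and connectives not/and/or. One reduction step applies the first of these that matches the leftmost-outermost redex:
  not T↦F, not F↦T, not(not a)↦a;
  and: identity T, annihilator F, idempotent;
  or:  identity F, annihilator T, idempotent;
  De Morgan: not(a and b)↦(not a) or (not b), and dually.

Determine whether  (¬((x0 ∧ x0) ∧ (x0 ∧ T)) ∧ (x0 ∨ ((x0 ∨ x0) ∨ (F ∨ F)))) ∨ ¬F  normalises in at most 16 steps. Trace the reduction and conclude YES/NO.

  start: (¬((x0 ∧ x0) ∧ (x0 ∧ T)) ∧ (x0 ∨ ((x0 ∨ x0) ∨ (F ∨ F)))) ∨ ¬F
  step 1: ((¬(x0 ∧ x0) ∨ ¬(x0 ∧ T)) ∧ (x0 ∨ ((x0 ∨ x0) ∨ (F ∨ F)))) ∨ ¬F
  step 2: (((¬x0 ∨ ¬x0) ∨ ¬(x0 ∧ T)) ∧ (x0 ∨ ((x0 ∨ x0) ∨ (F ∨ F)))) ∨ ¬F
  step 3: ((¬x0 ∨ ¬(x0 ∧ T)) ∧ (x0 ∨ ((x0 ∨ x0) ∨ (F ∨ F)))) ∨ ¬F
  step 4: ((¬x0 ∨ (¬x0 ∨ ¬T)) ∧ (x0 ∨ ((x0 ∨ x0) ∨ (F ∨ F)))) ∨ ¬F
  step 5: ((¬x0 ∨ (¬x0 ∨ F)) ∧ (x0 ∨ ((x0 ∨ x0) ∨ (F ∨ F)))) ∨ ¬F
  step 6: ((¬x0 ∨ ¬x0) ∧ (x0 ∨ ((x0 ∨ x0) ∨ (F ∨ F)))) ∨ ¬F
  step 7: (¬x0 ∧ (x0 ∨ ((x0 ∨ x0) ∨ (F ∨ F)))) ∨ ¬F
  step 8: (¬x0 ∧ (x0 ∨ (x0 ∨ (F ∨ F)))) ∨ ¬F
  step 9: (¬x0 ∧ (x0 ∨ (x0 ∨ F))) ∨ ¬F
  step 10: (¬x0 ∧ (x0 ∨ x0)) ∨ ¬F
  step 11: (¬x0 ∧ x0) ∨ ¬F
  step 12: (¬x0 ∧ x0) ∨ T
  step 13: T

Answer: YES — reaches normal form T in 13 ≤ 16 steps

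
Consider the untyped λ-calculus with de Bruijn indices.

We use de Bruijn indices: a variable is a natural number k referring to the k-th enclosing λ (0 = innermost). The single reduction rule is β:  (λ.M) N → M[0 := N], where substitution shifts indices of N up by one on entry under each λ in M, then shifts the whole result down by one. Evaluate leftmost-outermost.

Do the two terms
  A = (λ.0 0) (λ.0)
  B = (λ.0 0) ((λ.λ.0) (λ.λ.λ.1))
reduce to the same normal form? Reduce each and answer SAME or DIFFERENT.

Term A:
  start: (λ.0 0) (λ.0)
  step 1: (λ.0) (λ.0)
  step 2: λ.0

Term B:
  start: (λ.0 0) ((λ.λ.0) (λ.λ.λ.1))
  step 1: (λ.λ.0) (λ.λ.λ.1) ((λ.λ.0) (λ.λ.λ.1))
  step 2: (λ.0) ((λ.λ.0) (λ.λ.λ.1))
  step 3: (λ.λ.0) (λ.λ.λ.1)
  step 4: λ.0

Answer: SAME — A ⇓ λ.0, B ⇓ λ.0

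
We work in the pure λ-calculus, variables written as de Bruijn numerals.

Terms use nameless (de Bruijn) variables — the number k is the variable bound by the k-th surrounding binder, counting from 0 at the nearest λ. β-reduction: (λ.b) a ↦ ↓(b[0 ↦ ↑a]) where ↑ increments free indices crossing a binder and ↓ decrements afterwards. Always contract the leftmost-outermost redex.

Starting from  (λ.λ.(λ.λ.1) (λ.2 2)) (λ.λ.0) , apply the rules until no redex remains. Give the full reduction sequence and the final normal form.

Answer: normal form = λ.λ.λ.λ.0  (in 3 steps)

Working:
  start: (λ.λ.(λ.λ.1) (λ.2 2)) (λ.λ.0)
  step 1: λ.(λ.λ.1) (λ.(λ.λ.0) (λ.λ.0))
  step 2: λ.λ.λ.(λ.λ.0) (λ.λ.0)
  step 3: λ.λ.λ.λ.0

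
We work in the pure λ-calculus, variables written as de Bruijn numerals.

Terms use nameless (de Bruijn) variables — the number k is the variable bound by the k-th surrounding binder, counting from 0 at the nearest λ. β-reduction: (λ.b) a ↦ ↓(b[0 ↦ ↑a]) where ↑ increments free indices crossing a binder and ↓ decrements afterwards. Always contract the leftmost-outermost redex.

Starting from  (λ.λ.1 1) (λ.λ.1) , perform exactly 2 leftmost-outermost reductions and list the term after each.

  start: (λ.λ.1 1) (λ.λ.1)
  →1  λ.(λ.λ.1) (λ.λ.1)
  →2  λ.λ.λ.λ.1

Answer: after 2 steps: λ.λ.λ.λ.1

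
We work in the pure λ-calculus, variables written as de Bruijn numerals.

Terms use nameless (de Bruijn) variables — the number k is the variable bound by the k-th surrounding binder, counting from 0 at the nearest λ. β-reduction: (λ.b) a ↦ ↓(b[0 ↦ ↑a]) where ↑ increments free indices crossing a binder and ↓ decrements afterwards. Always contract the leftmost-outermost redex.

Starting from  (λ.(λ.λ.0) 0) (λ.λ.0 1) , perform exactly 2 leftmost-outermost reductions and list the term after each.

  start: (λ.(λ.λ.0) 0) (λ.λ.0 1)
  [1] (λ.λ.0) (λ.λ.0 1)
  [2] λ.0

Answer: after 2 steps: λ.0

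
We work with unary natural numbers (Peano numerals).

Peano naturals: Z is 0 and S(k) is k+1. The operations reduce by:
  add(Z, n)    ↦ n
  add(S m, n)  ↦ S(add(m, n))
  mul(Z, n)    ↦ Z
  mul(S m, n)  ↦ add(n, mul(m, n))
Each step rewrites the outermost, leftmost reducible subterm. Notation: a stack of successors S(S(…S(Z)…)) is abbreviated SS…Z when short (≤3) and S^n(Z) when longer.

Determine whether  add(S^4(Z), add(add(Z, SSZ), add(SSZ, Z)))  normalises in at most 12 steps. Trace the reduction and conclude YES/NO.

Answer: YES — reaches normal form S^8(Z) in 12 ≤ 12 steps

Derivation:
  start: add(S^4(Z), add(add(Z, SSZ), add(SSZ, Z)))
  [1] S(add(SSSZ, add(add(Z, SSZ), add(SSZ, Z))))
  [2] S(S(add(SSZ, add(add(Z, SSZ), add(SSZ, Z)))))
  [3] S(S(S(add(SZ, add(add(Z, SSZ), add(SSZ, Z))))))
  [4] S(S(S(S(add(Z, add(add(Z, SSZ), add(SSZ, Z)))))))
  [5] S(S(S(S(add(add(Z, SSZ), add(SSZ, Z))))))
  [6] S(S(S(S(add(SSZ, add(SSZ, Z))))))
  [7] S(S(S(S(S(add(SZ, add(SSZ, Z)))))))
  [8] S(S(S(S(S(S(add(Z, add(SSZ, Z))))))))
  [9] S(S(S(S(S(S(add(SSZ, Z)))))))
  [10] S(S(S(S(S(S(S(add(SZ, Z))))))))
  [11] S(S(S(S(S(S(S(S(add(Z, Z)))))))))
  [12] S^8(Z)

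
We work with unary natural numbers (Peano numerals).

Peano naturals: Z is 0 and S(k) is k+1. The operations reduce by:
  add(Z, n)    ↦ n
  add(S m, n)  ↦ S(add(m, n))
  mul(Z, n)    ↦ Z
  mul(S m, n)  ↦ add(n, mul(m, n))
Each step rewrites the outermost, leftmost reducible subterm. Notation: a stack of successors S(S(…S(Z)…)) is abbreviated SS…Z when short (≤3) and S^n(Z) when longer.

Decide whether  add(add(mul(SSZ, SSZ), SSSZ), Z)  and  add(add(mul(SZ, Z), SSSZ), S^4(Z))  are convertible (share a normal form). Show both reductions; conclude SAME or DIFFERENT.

Term A:
  start: add(add(mul(SSZ, SSZ), SSSZ), Z)
  →1  add(add(add(SSZ, mul(SZ, SSZ)), SSSZ), Z)
  →2  add(add(S(add(SZ, mul(SZ, SSZ))), SSSZ), Z)
  →3  add(S(add(add(SZ, mul(SZ, SSZ)), SSSZ)), Z)
  →4  S(add(add(add(SZ, mul(SZ, SSZ)), SSSZ), Z))
  →5  S(add(add(S(add(Z, mul(SZ, SSZ))), SSSZ), Z))
  →6  S(add(S(add(add(Z, mul(SZ, SSZ)), SSSZ)), Z))
  →7  S(S(add(add(add(Z, mul(SZ, SSZ)), SSSZ), Z)))
  →8  S(S(add(add(mul(SZ, SSZ), SSSZ), Z)))
  →9  S(S(add(add(add(SSZ, mul(Z, SSZ)), SSSZ), Z)))
  →10  S(S(add(add(S(add(SZ, mul(Z, SSZ))), SSSZ), Z)))
  →11  S(S(add(S(add(add(SZ, mul(Z, SSZ)), SSSZ)), Z)))
  →12  S(S(S(add(add(add(SZ, mul(Z, SSZ)), SSSZ), Z))))
  →13  S(S(S(add(add(S(add(Z, mul(Z, SSZ))), SSSZ), Z))))
  →14  S(S(S(add(S(add(add(Z, mul(Z, SSZ)), SSSZ)), Z))))
  →15  S(S(S(S(add(add(add(Z, mul(Z, SSZ)), SSSZ), Z)))))
  →16  S(S(S(S(add(add(mul(Z, SSZ), SSSZ), Z)))))
  →17  S(S(S(S(add(add(Z, SSSZ), Z)))))
  →18  S(S(S(S(add(SSSZ, Z)))))
  →19  S(S(S(S(S(add(SSZ, Z))))))
  →20  S(S(S(S(S(S(add(SZ, Z)))))))
  →21  S(S(S(S(S(S(S(add(Z, Z))))))))
  →22  S^7(Z)

Term B:
  start: add(add(mul(SZ, Z), SSSZ), S^4(Z))
  →1  add(add(add(Z, mul(Z, Z)), SSSZ), S^4(Z))
  →2  add(add(mul(Z, Z), SSSZ), S^4(Z))
  →3  add(add(Z, SSSZ), S^4(Z))
  →4  add(SSSZ, S^4(Z))
  →5  S(add(SSZ, S^4(Z)))
  →6  S(S(add(SZ, S^4(Z))))
  →7  S(S(S(add(Z, S^4(Z)))))
  →8  S^7(Z)

Answer: SAME — A ⇓ S^7(Z), B ⇓ S^7(Z)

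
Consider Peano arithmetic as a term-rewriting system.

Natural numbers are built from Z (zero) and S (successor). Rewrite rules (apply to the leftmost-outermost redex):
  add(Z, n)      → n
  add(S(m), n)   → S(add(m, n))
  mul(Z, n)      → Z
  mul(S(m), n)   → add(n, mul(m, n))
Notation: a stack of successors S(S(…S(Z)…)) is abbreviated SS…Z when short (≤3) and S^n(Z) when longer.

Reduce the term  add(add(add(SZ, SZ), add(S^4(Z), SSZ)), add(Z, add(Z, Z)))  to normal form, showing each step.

Answer: normal form = S^8(Z)  (in 21 steps)

Working:
  start: add(add(add(SZ, SZ), add(S^4(Z), SSZ)), add(Z, add(Z, Z)))
  [1] add(add(S(add(Z, SZ)), add(S^4(Z), SSZ)), add(Z, add(Z, Z)))
  [2] add(S(add(add(Z, SZ), add(S^4(Z), SSZ))), add(Z, add(Z, Z)))
  [3] S(add(add(add(Z, SZ), add(S^4(Z), SSZ)), add(Z, add(Z, Z))))
  [4] S(add(add(SZ, add(S^4(Z), SSZ)), add(Z, add(Z, Z))))
  [5] S(add(S(add(Z, add(S^4(Z), SSZ))), add(Z, add(Z, Z))))
  [6] S(S(add(add(Z, add(S^4(Z), SSZ)), add(Z, add(Z, Z)))))
  [7] S(S(add(add(S^4(Z), SSZ), add(Z, add(Z, Z)))))
  [8] S(S(add(S(add(SSSZ, SSZ)), add(Z, add(Z, Z)))))
  [9] S(S(S(add(add(SSSZ, SSZ), add(Z, add(Z, Z))))))
  [10] S(S(S(add(S(add(SSZ, SSZ)), add(Z, add(Z, Z))))))
  [11] S(S(S(S(add(add(SSZ, SSZ), add(Z, add(Z, Z)))))))
  [12] S(S(S(S(add(S(add(SZ, SSZ)), add(Z, add(Z, Z)))))))
  [13] S(S(S(S(S(add(add(SZ, SSZ), add(Z, add(Z, Z))))))))
  [14] S(S(S(S(S(add(S(add(Z, SSZ)), add(Z, add(Z, Z))))))))
  [15] S(S(S(S(S(S(add(add(Z, SSZ), add(Z, add(Z, Z)))))))))
  [16] S(S(S(S(S(S(add(SSZ, add(Z, add(Z, Z)))))))))
  [17] S(S(S(S(S(S(S(add(SZ, add(Z, add(Z, Z))))))))))
  [18] S(S(S(S(S(S(S(S(add(Z, add(Z, add(Z, Z)))))))))))
  [19] S(S(S(S(S(S(S(S(add(Z, add(Z, Z))))))))))
  [20] S(S(S(S(S(S(S(S(add(Z, Z)))))))))
  [21] S^8(Z)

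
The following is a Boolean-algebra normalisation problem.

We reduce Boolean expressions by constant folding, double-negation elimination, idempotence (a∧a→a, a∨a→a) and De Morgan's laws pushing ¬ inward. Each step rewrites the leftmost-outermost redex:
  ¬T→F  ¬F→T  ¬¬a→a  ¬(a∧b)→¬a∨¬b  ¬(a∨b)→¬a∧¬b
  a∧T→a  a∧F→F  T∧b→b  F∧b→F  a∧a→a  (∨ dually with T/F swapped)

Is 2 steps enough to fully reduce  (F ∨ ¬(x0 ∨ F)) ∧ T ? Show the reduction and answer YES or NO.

Answer: NO — after 2 steps the term is ¬(x0 ∨ F), not yet normal

Derivation:
  start: (F ∨ ¬(x0 ∨ F)) ∧ T
  step 1: F ∨ ¬(x0 ∨ F)
  step 2: ¬(x0 ∨ F)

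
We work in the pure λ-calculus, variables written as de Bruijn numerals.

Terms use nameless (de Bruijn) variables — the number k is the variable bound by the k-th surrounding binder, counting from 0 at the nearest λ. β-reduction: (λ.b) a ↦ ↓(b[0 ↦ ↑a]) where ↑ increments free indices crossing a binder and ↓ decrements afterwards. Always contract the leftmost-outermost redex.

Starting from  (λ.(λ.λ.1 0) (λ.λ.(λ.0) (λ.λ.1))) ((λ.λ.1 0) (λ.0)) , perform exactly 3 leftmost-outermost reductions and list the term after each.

Answer: after 3 steps: λ.λ.(λ.0) (λ.λ.1)

Derivation:
  start: (λ.(λ.λ.1 0) (λ.λ.(λ.0) (λ.λ.1))) ((λ.λ.1 0) (λ.0))
  step 1: (λ.λ.1 0) (λ.λ.(λ.0) (λ.λ.1))
  step 2: λ.(λ.λ.(λ.0) (λ.λ.1)) 0
  step 3: λ.λ.(λ.0) (λ.λ.1)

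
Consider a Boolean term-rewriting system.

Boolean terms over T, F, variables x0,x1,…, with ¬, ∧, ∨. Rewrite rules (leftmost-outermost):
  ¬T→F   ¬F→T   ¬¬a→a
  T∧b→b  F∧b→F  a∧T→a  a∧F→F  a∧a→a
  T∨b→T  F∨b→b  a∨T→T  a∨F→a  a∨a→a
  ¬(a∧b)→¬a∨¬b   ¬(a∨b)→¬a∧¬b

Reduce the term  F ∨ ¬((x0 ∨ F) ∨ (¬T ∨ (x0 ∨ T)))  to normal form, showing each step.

Answer: normal form = F  (in 12 steps)

Working:
  start: F ∨ ¬((x0 ∨ F) ∨ (¬T ∨ (x0 ∨ T)))
  step 1: ¬((x0 ∨ F) ∨ (¬T ∨ (x0 ∨ T)))
  step 2: ¬(x0 ∨ F) ∧ ¬(¬T ∨ (x0 ∨ T))
  step 3: (¬x0 ∧ ¬F) ∧ ¬(¬T ∨ (x0 ∨ T))
  step 4: (¬x0 ∧ T) ∧ ¬(¬T ∨ (x0 ∨ T))
  step 5: ¬x0 ∧ ¬(¬T ∨ (x0 ∨ T))
  step 6: ¬x0 ∧ (¬¬T ∧ ¬(x0 ∨ T))
  step 7: ¬x0 ∧ (T ∧ ¬(x0 ∨ T))
  step 8: ¬x0 ∧ ¬(x0 ∨ T)
  step 9: ¬x0 ∧ (¬x0 ∧ ¬T)
  step 10: ¬x0 ∧ (¬x0 ∧ F)
  step 11: ¬x0 ∧ F
  step 12: F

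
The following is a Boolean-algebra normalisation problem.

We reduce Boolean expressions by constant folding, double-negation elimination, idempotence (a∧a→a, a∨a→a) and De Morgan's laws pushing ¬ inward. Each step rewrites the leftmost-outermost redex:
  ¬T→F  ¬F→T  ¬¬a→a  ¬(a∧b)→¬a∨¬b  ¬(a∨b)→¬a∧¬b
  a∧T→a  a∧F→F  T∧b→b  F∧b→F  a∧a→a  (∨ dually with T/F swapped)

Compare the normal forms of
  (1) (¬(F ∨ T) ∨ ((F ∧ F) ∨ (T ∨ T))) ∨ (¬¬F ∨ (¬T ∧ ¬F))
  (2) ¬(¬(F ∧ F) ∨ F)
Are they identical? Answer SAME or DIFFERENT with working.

Term A:
  start: (¬(F ∨ T) ∨ ((F ∧ F) ∨ (T ∨ T))) ∨ (¬¬F ∨ (¬T ∧ ¬F))
  →1  ((¬F ∧ ¬T) ∨ ((F ∧ F) ∨ (T ∨ T))) ∨ (¬¬F ∨ (¬T ∧ ¬F))
  →2  ((T ∧ ¬T) ∨ ((F ∧ F) ∨ (T ∨ T))) ∨ (¬¬F ∨ (¬T ∧ ¬F))
  →3  (¬T ∨ ((F ∧ F) ∨ (T ∨ T))) ∨ (¬¬F ∨ (¬T ∧ ¬F))
  →4  (F ∨ ((F ∧ F) ∨ (T ∨ T))) ∨ (¬¬F ∨ (¬T ∧ ¬F))
  →5  ((F ∧ F) ∨ (T ∨ T)) ∨ (¬¬F ∨ (¬T ∧ ¬F))
  →6  (F ∨ (T ∨ T)) ∨ (¬¬F ∨ (¬T ∧ ¬F))
  →7  (T ∨ T) ∨ (¬¬F ∨ (¬T ∧ ¬F))
  →8  T ∨ (¬¬F ∨ (¬T ∧ ¬F))
  →9  T

Term B:
  start: ¬(¬(F ∧ F) ∨ F)
  →1  ¬¬(F ∧ F) ∧ ¬F
  →2  (F ∧ F) ∧ ¬F
  →3  F ∧ ¬F
  →4  F

Answer: DIFFERENT — A ⇓ T, B ⇓ F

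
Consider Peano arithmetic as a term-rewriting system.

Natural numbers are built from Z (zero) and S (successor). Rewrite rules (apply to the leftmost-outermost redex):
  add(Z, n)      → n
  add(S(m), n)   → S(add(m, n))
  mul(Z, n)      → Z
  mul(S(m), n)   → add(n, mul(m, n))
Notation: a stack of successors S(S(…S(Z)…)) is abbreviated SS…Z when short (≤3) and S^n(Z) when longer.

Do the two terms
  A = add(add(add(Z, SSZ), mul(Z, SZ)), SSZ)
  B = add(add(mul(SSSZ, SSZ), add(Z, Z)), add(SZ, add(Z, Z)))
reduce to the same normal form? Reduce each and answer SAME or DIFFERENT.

Answer: DIFFERENT — A ⇓ S^4(Z), B ⇓ S^7(Z)

Derivation:
Term A:
  start: add(add(add(Z, SSZ), mul(Z, SZ)), SSZ)
  step 1: add(add(SSZ, mul(Z, SZ)), SSZ)
  step 2: add(S(add(SZ, mul(Z, SZ))), SSZ)
  step 3: S(add(add(SZ, mul(Z, SZ)), SSZ))
  step 4: S(add(S(add(Z, mul(Z, SZ))), SSZ))
  step 5: S(S(add(add(Z, mul(Z, SZ)), SSZ)))
  step 6: S(S(add(mul(Z, SZ), SSZ)))
  step 7: S(S(add(Z, SSZ)))
  step 8: S^4(Z)

Term B:
  start: add(add(mul(SSSZ, SSZ), add(Z, Z)), add(SZ, add(Z, Z)))
  step 1: add(add(add(SSZ, mul(SSZ, SSZ)), add(Z, Z)), add(SZ, add(Z, Z)))
  step 2: add(add(S(add(SZ, mul(SSZ, SSZ))), add(Z, Z)), add(SZ, add(Z, Z)))
  step 3: add(S(add(add(SZ, mul(SSZ, SSZ)), add(Z, Z))), add(SZ, add(Z, Z)))
  step 4: S(add(add(add(SZ, mul(SSZ, SSZ)), add(Z, Z)), add(SZ, add(Z, Z))))
  step 5: S(add(add(S(add(Z, mul(SSZ, SSZ))), add(Z, Z)), add(SZ, add(Z, Z))))
  step 6: S(add(S(add(add(Z, mul(SSZ, SSZ)), add(Z, Z))), add(SZ, add(Z, Z))))
  step 7: S(S(add(add(add(Z, mul(SSZ, SSZ)), add(Z, Z)), add(SZ, add(Z, Z)))))
  step 8: S(S(add(add(mul(SSZ, SSZ), add(Z, Z)), add(SZ, add(Z, Z)))))
  step 9: S(S(add(add(add(SSZ, mul(SZ, SSZ)), add(Z, Z)), add(SZ, add(Z, Z)))))
  step 10: S(S(add(add(S(add(SZ, mul(SZ, SSZ))), add(Z, Z)), add(SZ, add(Z, Z)))))
  step 11: S(S(add(S(add(add(SZ, mul(SZ, SSZ)), add(Z, Z))), add(SZ, add(Z, Z)))))
  step 12: S(S(S(add(add(add(SZ, mul(SZ, SSZ)), add(Z, Z)), add(SZ, add(Z, Z))))))
  step 13: S(S(S(add(add(S(add(Z, mul(SZ, SSZ))), add(Z, Z)), add(SZ, add(Z, Z))))))
  step 14: S(S(S(add(S(add(add(Z, mul(SZ, SSZ)), add(Z, Z))), add(SZ, add(Z, Z))))))
  step 15: S(S(S(S(add(add(add(Z, mul(SZ, SSZ)), add(Z, Z)), add(SZ, add(Z, Z)))))))
  step 16: S(S(S(S(add(add(mul(SZ, SSZ), add(Z, Z)), add(SZ, add(Z, Z)))))))
  step 17: S(S(S(S(add(add(add(SSZ, mul(Z, SSZ)), add(Z, Z)), add(SZ, add(Z, Z)))))))
  step 18: S(S(S(S(add(add(S(add(SZ, mul(Z, SSZ))), add(Z, Z)), add(SZ, add(Z, Z)))))))
  step 19: S(S(S(S(add(S(add(add(SZ, mul(Z, SSZ)), add(Z, Z))), add(SZ, add(Z, Z)))))))
  step 20: S(S(S(S(S(add(add(add(SZ, mul(Z, SSZ)), add(Z, Z)), add(SZ, add(Z, Z))))))))
  step 21: S(S(S(S(S(add(add(S(add(Z, mul(Z, SSZ))), add(Z, Z)), add(SZ, add(Z, Z))))))))
  step 22: S(S(S(S(S(add(S(add(add(Z, mul(Z, SSZ)), add(Z, Z))), add(SZ, add(Z, Z))))))))
  step 23: S(S(S(S(S(S(add(add(add(Z, mul(Z, SSZ)), add(Z, Z)), add(SZ, add(Z, Z)))))))))
  step 24: S(S(S(S(S(S(add(add(mul(Z, SSZ), add(Z, Z)), add(SZ, add(Z, Z)))))))))
  step 25: S(S(S(S(S(S(add(add(Z, add(Z, Z)), add(SZ, add(Z, Z)))))))))
  step 26: S(S(S(S(S(S(add(add(Z, Z), add(SZ, add(Z, Z)))))))))
  step 27: S(S(S(S(S(S(add(Z, add(SZ, add(Z, Z)))))))))
  step 28: S(S(S(S(S(S(add(SZ, add(Z, Z))))))))
  step 29: S(S(S(S(S(S(S(add(Z, add(Z, Z)))))))))
  step 30: S(S(S(S(S(S(S(add(Z, Z))))))))
  step 31: S^7(Z)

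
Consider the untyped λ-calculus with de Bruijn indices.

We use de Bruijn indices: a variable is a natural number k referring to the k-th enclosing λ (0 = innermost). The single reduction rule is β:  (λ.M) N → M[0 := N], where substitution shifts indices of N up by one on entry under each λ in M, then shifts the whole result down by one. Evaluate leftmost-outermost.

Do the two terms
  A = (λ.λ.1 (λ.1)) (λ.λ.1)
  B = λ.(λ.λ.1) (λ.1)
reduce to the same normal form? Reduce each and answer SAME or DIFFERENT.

Term A:
  start: (λ.λ.1 (λ.1)) (λ.λ.1)
  →1  λ.(λ.λ.1) (λ.1)
  →2  λ.λ.λ.2

Term B:
  start: λ.(λ.λ.1) (λ.1)
  →1  λ.λ.λ.2

Answer: SAME — A ⇓ λ.λ.λ.2, B ⇓ λ.λ.λ.2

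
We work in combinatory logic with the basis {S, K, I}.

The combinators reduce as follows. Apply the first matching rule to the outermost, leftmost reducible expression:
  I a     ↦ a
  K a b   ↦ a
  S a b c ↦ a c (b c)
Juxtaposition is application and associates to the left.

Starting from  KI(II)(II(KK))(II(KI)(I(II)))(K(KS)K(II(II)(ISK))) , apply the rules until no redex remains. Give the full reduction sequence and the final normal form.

  start: KI(II)(II(KK))(II(KI)(I(II)))(K(KS)K(II(II)(ISK)))
  step 1: I(II(KK))(II(KI)(I(II)))(K(KS)K(II(II)(ISK)))
  step 2: II(KK)(II(KI)(I(II)))(K(KS)K(II(II)(ISK)))
  step 3: I(KK)(II(KI)(I(II)))(K(KS)K(II(II)(ISK)))
  step 4: KK(II(KI)(I(II)))(K(KS)K(II(II)(ISK)))
  step 5: K(K(KS)K(II(II)(ISK)))
  step 6: K(KS(II(II)(ISK)))
  step 7: KS

Answer: normal form = KS  (in 7 steps)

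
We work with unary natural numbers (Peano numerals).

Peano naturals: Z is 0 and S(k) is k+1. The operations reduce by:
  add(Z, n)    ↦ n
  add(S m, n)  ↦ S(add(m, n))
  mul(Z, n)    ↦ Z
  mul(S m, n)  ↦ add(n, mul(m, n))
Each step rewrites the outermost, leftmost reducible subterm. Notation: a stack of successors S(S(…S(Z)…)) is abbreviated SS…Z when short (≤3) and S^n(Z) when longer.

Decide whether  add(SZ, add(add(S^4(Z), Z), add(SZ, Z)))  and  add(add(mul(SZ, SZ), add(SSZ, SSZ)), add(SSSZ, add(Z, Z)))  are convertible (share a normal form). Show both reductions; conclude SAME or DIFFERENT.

Answer: DIFFERENT — A ⇓ S^6(Z), B ⇓ S^8(Z)

Reduction:
Term A:
  start: add(SZ, add(add(S^4(Z), Z), add(SZ, Z)))
  step 1: S(add(Z, add(add(S^4(Z), Z), add(SZ, Z))))
  step 2: S(add(add(S^4(Z), Z), add(SZ, Z)))
  step 3: S(add(S(add(SSSZ, Z)), add(SZ, Z)))
  step 4: S(S(add(add(SSSZ, Z), add(SZ, Z))))
  step 5: S(S(add(S(add(SSZ, Z)), add(SZ, Z))))
  step 6: S(S(S(add(add(SSZ, Z), add(SZ, Z)))))
  step 7: S(S(S(add(S(add(SZ, Z)), add(SZ, Z)))))
  step 8: S(S(S(S(add(add(SZ, Z), add(SZ, Z))))))
  step 9: S(S(S(S(add(S(add(Z, Z)), add(SZ, Z))))))
  step 10: S(S(S(S(S(add(add(Z, Z), add(SZ, Z)))))))
  step 11: S(S(S(S(S(add(Z, add(SZ, Z)))))))
  step 12: S(S(S(S(S(add(SZ, Z))))))
  step 13: S(S(S(S(S(S(add(Z, Z)))))))
  step 14: S^6(Z)

Term B:
  start: add(add(mul(SZ, SZ), add(SSZ, SSZ)), add(SSSZ, add(Z, Z)))
  step 1: add(add(add(SZ, mul(Z, SZ)), add(SSZ, SSZ)), add(SSSZ, add(Z, Z)))
  step 2: add(add(S(add(Z, mul(Z, SZ))), add(SSZ, SSZ)), add(SSSZ, add(Z, Z)))
  step 3: add(S(add(add(Z, mul(Z, SZ)), add(SSZ, SSZ))), add(SSSZ, add(Z, Z)))
  step 4: S(add(add(add(Z, mul(Z, SZ)), add(SSZ, SSZ)), add(SSSZ, add(Z, Z))))
  step 5: S(add(add(mul(Z, SZ), add(SSZ, SSZ)), add(SSSZ, add(Z, Z))))
  step 6: S(add(add(Z, add(SSZ, SSZ)), add(SSSZ, add(Z, Z))))
  step 7: S(add(add(SSZ, SSZ), add(SSSZ, add(Z, Z))))
  step 8: S(add(S(add(SZ, SSZ)), add(SSSZ, add(Z, Z))))
  step 9: S(S(add(add(SZ, SSZ), add(SSSZ, add(Z, Z)))))
  step 10: S(S(add(S(add(Z, SSZ)), add(SSSZ, add(Z, Z)))))
  step 11: S(S(S(add(add(Z, SSZ), add(SSSZ, add(Z, Z))))))
  step 12: S(S(S(add(SSZ, add(SSSZ, add(Z, Z))))))
  step 13: S(S(S(S(add(SZ, add(SSSZ, add(Z, Z)))))))
  step 14: S(S(S(S(S(add(Z, add(SSSZ, add(Z, Z))))))))
  step 15: S(S(S(S(S(add(SSSZ, add(Z, Z)))))))
  step 16: S(S(S(S(S(S(add(SSZ, add(Z, Z))))))))
  step 17: S(S(S(S(S(S(S(add(SZ, add(Z, Z)))))))))
  step 18: S(S(S(S(S(S(S(S(add(Z, add(Z, Z))))))))))
  step 19: S(S(S(S(S(S(S(S(add(Z, Z)))))))))
  step 20: S^8(Z)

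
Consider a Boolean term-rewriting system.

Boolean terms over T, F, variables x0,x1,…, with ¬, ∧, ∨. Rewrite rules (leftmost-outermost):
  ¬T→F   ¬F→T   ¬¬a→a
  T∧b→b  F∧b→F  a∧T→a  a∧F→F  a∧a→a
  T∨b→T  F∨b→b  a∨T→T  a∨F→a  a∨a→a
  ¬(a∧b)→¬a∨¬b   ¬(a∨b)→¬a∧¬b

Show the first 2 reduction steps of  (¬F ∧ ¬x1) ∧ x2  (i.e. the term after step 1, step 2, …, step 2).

  start: (¬F ∧ ¬x1) ∧ x2
  →1  (T ∧ ¬x1) ∧ x2
  →2  ¬x1 ∧ x2

Answer: after 2 steps: ¬x1 ∧ x2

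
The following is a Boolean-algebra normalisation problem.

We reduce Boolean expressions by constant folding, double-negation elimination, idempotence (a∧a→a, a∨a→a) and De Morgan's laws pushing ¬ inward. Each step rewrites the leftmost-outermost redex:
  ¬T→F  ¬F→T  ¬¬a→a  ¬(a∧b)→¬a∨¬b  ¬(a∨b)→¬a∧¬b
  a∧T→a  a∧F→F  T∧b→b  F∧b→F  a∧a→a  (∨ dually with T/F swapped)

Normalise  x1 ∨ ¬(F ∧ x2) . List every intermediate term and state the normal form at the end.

  start: x1 ∨ ¬(F ∧ x2)
  [1] x1 ∨ (¬F ∨ ¬x2)
  [2] x1 ∨ (T ∨ ¬x2)
  [3] x1 ∨ T
  [4] T

Answer: normal form = T  (in 4 steps)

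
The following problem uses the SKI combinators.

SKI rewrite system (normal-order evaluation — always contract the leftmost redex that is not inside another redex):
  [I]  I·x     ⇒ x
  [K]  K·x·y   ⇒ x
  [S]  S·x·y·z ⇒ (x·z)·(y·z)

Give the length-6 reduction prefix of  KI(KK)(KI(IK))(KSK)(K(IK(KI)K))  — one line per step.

Answer: after 6 steps: S(K(K(KI)K))

Reduction:
  start: KI(KK)(KI(IK))(KSK)(K(IK(KI)K))
  [1] I(KI(IK))(KSK)(K(IK(KI)K))
  [2] KI(IK)(KSK)(K(IK(KI)K))
  [3] I(KSK)(K(IK(KI)K))
  [4] KSK(K(IK(KI)K))
  [5] S(K(IK(KI)K))
  [6] S(K(K(KI)K))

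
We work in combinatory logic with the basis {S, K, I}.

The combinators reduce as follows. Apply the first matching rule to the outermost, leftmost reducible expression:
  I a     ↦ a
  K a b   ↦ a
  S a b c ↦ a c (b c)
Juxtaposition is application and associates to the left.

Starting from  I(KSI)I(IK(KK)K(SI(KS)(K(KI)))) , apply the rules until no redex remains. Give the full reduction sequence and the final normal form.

  start: I(KSI)I(IK(KK)K(SI(KS)(K(KI))))
  step 1: KSII(IK(KK)K(SI(KS)(K(KI))))
  step 2: SI(IK(KK)K(SI(KS)(K(KI))))
  step 3: SI(K(KK)K(SI(KS)(K(KI))))
  step 4: SI(KK(SI(KS)(K(KI))))
  step 5: SIK

Answer: normal form = SIK  (in 5 steps)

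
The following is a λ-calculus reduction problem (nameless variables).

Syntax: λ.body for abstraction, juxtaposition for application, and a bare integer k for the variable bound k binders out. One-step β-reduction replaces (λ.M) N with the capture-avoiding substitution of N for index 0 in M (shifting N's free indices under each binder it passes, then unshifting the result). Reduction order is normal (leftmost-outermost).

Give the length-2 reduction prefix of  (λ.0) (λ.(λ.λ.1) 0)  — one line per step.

  start: (λ.0) (λ.(λ.λ.1) 0)
  [1] λ.(λ.λ.1) 0
  [2] λ.λ.1

Answer: after 2 steps: λ.λ.1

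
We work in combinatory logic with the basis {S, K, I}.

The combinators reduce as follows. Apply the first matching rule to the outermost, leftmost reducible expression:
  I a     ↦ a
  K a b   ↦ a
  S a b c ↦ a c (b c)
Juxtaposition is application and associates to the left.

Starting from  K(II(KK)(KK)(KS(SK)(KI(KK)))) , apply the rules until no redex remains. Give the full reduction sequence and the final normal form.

Answer: normal form = K(K(SI))  (in 5 steps)

Working:
  start: K(II(KK)(KK)(KS(SK)(KI(KK))))
  [1] K(I(KK)(KK)(KS(SK)(KI(KK))))
  [2] K(KK(KK)(KS(SK)(KI(KK))))
  [3] K(K(KS(SK)(KI(KK))))
  [4] K(K(S(KI(KK))))
  [5] K(K(SI))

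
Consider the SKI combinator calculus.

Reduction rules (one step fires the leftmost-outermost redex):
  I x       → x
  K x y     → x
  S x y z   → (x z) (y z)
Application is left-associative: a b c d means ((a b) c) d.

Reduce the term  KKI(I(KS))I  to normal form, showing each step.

Answer: normal form = KS  (in 3 steps)

Working:
  start: KKI(I(KS))I
  step 1: K(I(KS))I
  step 2: I(KS)
  step 3: KS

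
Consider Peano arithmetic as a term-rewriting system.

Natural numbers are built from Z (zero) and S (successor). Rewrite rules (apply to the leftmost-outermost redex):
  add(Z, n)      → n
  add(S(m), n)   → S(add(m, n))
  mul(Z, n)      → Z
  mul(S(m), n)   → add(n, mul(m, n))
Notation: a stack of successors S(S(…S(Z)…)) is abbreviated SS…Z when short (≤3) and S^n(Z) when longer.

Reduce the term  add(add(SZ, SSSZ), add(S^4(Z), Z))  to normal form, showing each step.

Answer: normal form = S^8(Z)  (in 12 steps)

Derivation:
  start: add(add(SZ, SSSZ), add(S^4(Z), Z))
  [1] add(S(add(Z, SSSZ)), add(S^4(Z), Z))
  [2] S(add(add(Z, SSSZ), add(S^4(Z), Z)))
  [3] S(add(SSSZ, add(S^4(Z), Z)))
  [4] S(S(add(SSZ, add(S^4(Z), Z))))
  [5] S(S(S(add(SZ, add(S^4(Z), Z)))))
  [6] S(S(S(S(add(Z, add(S^4(Z), Z))))))
  [7] S(S(S(S(add(S^4(Z), Z)))))
  [8] S(S(S(S(S(add(SSSZ, Z))))))
  [9] S(S(S(S(S(S(add(SSZ, Z)))))))
  [10] S(S(S(S(S(S(S(add(SZ, Z))))))))
  [11] S(S(S(S(S(S(S(S(add(Z, Z)))))))))
  [12] S^8(Z)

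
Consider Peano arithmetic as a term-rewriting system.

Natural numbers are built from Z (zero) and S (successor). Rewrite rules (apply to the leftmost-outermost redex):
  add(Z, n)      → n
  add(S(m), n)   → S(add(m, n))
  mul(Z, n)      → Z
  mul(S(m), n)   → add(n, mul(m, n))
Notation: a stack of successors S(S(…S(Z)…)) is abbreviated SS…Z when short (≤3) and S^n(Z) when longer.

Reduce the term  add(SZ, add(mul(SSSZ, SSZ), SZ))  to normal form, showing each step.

Answer: normal form = S^8(Z)  (in 22 steps)

Reduction:
  start: add(SZ, add(mul(SSSZ, SSZ), SZ))
  [1] S(add(Z, add(mul(SSSZ, SSZ), SZ)))
  [2] S(add(mul(SSSZ, SSZ), SZ))
  [3] S(add(add(SSZ, mul(SSZ, SSZ)), SZ))
  [4] S(add(S(add(SZ, mul(SSZ, SSZ))), SZ))
  [5] S(S(add(add(SZ, mul(SSZ, SSZ)), SZ)))
  [6] S(S(add(S(add(Z, mul(SSZ, SSZ))), SZ)))
  [7] S(S(S(add(add(Z, mul(SSZ, SSZ)), SZ))))
  [8] S(S(S(add(mul(SSZ, SSZ), SZ))))
  [9] S(S(S(add(add(SSZ, mul(SZ, SSZ)), SZ))))
  [10] S(S(S(add(S(add(SZ, mul(SZ, SSZ))), SZ))))
  [11] S(S(S(S(add(add(SZ, mul(SZ, SSZ)), SZ)))))
  [12] S(S(S(S(add(S(add(Z, mul(SZ, SSZ))), SZ)))))
  [13] S(S(S(S(S(add(add(Z, mul(SZ, SSZ)), SZ))))))
  [14] S(S(S(S(S(add(mul(SZ, SSZ), SZ))))))
  [15] S(S(S(S(S(add(add(SSZ, mul(Z, SSZ)), SZ))))))
  [16] S(S(S(S(S(add(S(add(SZ, mul(Z, SSZ))), SZ))))))
  [17] S(S(S(S(S(S(add(add(SZ, mul(Z, SSZ)), SZ)))))))
  [18] S(S(S(S(S(S(add(S(add(Z, mul(Z, SSZ))), SZ)))))))
  [19] S(S(S(S(S(S(S(add(add(Z, mul(Z, SSZ)), SZ))))))))
  [20] S(S(S(S(S(S(S(add(mul(Z, SSZ), SZ))))))))
  [21] S(S(S(S(S(S(S(add(Z, SZ))))))))
  [22] S^8(Z)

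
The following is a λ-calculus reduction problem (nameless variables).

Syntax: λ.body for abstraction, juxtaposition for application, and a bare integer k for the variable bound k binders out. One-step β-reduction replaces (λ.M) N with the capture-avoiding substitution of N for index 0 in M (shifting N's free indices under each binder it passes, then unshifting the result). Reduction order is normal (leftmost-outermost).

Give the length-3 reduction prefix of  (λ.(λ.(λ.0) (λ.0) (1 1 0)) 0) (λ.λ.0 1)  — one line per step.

Answer: after 3 steps: (λ.0) ((λ.λ.0 1) (λ.λ.0 1) (λ.λ.0 1))

Reduction:
  start: (λ.(λ.(λ.0) (λ.0) (1 1 0)) 0) (λ.λ.0 1)
  →1  (λ.(λ.0) (λ.0) ((λ.λ.0 1) (λ.λ.0 1) 0)) (λ.λ.0 1)
  →2  (λ.0) (λ.0) ((λ.λ.0 1) (λ.λ.0 1) (λ.λ.0 1))
  →3  (λ.0) ((λ.λ.0 1) (λ.λ.0 1) (λ.λ.0 1))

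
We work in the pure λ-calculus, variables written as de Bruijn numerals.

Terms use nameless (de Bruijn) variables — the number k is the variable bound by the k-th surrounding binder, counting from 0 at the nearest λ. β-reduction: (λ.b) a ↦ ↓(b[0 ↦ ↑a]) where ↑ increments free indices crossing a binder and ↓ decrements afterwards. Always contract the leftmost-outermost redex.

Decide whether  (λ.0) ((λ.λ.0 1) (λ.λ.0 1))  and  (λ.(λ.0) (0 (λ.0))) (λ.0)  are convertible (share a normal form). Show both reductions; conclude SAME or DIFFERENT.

Term A:
  start: (λ.0) ((λ.λ.0 1) (λ.λ.0 1))
  [1] (λ.λ.0 1) (λ.λ.0 1)
  [2] λ.0 (λ.λ.0 1)

Term B:
  start: (λ.(λ.0) (0 (λ.0))) (λ.0)
  [1] (λ.0) ((λ.0) (λ.0))
  [2] (λ.0) (λ.0)
  [3] λ.0

Answer: DIFFERENT — A ⇓ λ.0 (λ.λ.0 1), B ⇓ λ.0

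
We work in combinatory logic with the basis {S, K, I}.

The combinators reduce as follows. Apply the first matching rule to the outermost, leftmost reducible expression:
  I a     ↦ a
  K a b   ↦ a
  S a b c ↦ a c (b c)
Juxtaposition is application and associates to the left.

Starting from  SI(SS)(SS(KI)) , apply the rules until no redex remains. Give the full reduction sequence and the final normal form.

Answer: normal form = S(SS(SS(KI)))I  (in 4 steps)

Working:
  start: SI(SS)(SS(KI))
  →1  I(SS(KI))(SS(SS(KI)))
  →2  SS(KI)(SS(SS(KI)))
  →3  S(SS(SS(KI)))(KI(SS(SS(KI))))
  →4  S(SS(SS(KI)))I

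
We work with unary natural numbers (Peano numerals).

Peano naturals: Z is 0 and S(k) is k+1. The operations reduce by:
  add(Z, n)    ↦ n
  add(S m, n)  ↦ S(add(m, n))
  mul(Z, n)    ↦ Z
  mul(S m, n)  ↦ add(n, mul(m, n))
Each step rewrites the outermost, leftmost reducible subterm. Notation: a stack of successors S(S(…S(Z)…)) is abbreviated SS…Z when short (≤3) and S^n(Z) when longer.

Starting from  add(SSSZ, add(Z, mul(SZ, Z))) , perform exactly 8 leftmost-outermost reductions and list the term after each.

Answer: after 8 steps: SSSZ

Working:
  start: add(SSSZ, add(Z, mul(SZ, Z)))
  [1] S(add(SSZ, add(Z, mul(SZ, Z))))
  [2] S(S(add(SZ, add(Z, mul(SZ, Z)))))
  [3] S(S(S(add(Z, add(Z, mul(SZ, Z))))))
  [4] S(S(S(add(Z, mul(SZ, Z)))))
  [5] S(S(S(mul(SZ, Z))))
  [6] S(S(S(add(Z, mul(Z, Z)))))
  [7] S(S(S(mul(Z, Z))))
  [8] SSSZ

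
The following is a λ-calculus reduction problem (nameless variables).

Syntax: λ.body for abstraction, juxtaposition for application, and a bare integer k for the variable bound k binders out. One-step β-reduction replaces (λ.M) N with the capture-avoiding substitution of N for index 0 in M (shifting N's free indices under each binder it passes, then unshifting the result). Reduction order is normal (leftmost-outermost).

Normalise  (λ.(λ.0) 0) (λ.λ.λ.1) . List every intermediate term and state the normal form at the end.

  start: (λ.(λ.0) 0) (λ.λ.λ.1)
  step 1: (λ.0) (λ.λ.λ.1)
  step 2: λ.λ.λ.1

Answer: normal form = λ.λ.λ.1  (in 2 steps)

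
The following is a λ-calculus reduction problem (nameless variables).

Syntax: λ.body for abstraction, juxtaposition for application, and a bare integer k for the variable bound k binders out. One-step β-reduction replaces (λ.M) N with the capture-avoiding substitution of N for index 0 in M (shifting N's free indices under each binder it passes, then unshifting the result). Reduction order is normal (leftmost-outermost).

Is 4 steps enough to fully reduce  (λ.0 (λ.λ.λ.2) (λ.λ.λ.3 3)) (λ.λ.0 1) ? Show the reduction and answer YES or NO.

Answer: NO — after 4 steps the term is λ.λ.(λ.λ.0 1) (λ.λ.0 1), not yet normal

Derivation:
  start: (λ.0 (λ.λ.λ.2) (λ.λ.λ.3 3)) (λ.λ.0 1)
  →1  (λ.λ.0 1) (λ.λ.λ.2) (λ.λ.λ.(λ.λ.0 1) (λ.λ.0 1))
  →2  (λ.0 (λ.λ.λ.2)) (λ.λ.λ.(λ.λ.0 1) (λ.λ.0 1))
  →3  (λ.λ.λ.(λ.λ.0 1) (λ.λ.0 1)) (λ.λ.λ.2)
  →4  λ.λ.(λ.λ.0 1) (λ.λ.0 1)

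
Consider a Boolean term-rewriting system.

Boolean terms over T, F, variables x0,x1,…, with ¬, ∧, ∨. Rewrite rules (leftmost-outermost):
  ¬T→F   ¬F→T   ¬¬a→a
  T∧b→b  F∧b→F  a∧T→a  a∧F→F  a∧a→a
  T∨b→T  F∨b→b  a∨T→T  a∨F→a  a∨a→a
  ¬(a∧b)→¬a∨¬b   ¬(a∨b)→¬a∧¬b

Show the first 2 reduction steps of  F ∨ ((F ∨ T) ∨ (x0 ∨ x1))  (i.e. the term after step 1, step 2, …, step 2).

Answer: after 2 steps: T ∨ (x0 ∨ x1)

Reduction:
  start: F ∨ ((F ∨ T) ∨ (x0 ∨ x1))
  step 1: (F ∨ T) ∨ (x0 ∨ x1)
  step 2: T ∨ (x0 ∨ x1)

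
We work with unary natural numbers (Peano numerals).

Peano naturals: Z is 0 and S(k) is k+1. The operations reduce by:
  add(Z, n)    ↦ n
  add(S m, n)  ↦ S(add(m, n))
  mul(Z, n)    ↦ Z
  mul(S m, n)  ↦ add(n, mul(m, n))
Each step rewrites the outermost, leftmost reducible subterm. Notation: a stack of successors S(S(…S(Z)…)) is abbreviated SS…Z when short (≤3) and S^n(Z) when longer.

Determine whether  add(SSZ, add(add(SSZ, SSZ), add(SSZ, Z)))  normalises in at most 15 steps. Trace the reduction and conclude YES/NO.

Answer: YES — reaches normal form S^8(Z) in 14 ≤ 15 steps

Reduction:
  start: add(SSZ, add(add(SSZ, SSZ), add(SSZ, Z)))
  →1  S(add(SZ, add(add(SSZ, SSZ), add(SSZ, Z))))
  →2  S(S(add(Z, add(add(SSZ, SSZ), add(SSZ, Z)))))
  →3  S(S(add(add(SSZ, SSZ), add(SSZ, Z))))
  →4  S(S(add(S(add(SZ, SSZ)), add(SSZ, Z))))
  →5  S(S(S(add(add(SZ, SSZ), add(SSZ, Z)))))
  →6  S(S(S(add(S(add(Z, SSZ)), add(SSZ, Z)))))
  →7  S(S(S(S(add(add(Z, SSZ), add(SSZ, Z))))))
  →8  S(S(S(S(add(SSZ, add(SSZ, Z))))))
  →9  S(S(S(S(S(add(SZ, add(SSZ, Z)))))))
  →10  S(S(S(S(S(S(add(Z, add(SSZ, Z))))))))
  →11  S(S(S(S(S(S(add(SSZ, Z)))))))
  →12  S(S(S(S(S(S(S(add(SZ, Z))))))))
  →13  S(S(S(S(S(S(S(S(add(Z, Z)))))))))
  →14  S^8(Z)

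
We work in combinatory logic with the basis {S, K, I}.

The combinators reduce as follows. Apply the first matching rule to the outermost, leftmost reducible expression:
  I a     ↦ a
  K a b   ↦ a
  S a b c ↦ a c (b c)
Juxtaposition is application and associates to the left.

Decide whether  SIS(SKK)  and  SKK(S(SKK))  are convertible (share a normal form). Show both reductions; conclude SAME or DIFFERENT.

Term A:
  start: SIS(SKK)
  [1] I(SKK)(S(SKK))
  [2] SKK(S(SKK))
  [3] K(S(SKK))(K(S(SKK)))
  [4] S(SKK)

Term B:
  start: SKK(S(SKK))
  [1] K(S(SKK))(K(S(SKK)))
  [2] S(SKK)

Answer: SAME — A ⇓ S(SKK), B ⇓ S(SKK)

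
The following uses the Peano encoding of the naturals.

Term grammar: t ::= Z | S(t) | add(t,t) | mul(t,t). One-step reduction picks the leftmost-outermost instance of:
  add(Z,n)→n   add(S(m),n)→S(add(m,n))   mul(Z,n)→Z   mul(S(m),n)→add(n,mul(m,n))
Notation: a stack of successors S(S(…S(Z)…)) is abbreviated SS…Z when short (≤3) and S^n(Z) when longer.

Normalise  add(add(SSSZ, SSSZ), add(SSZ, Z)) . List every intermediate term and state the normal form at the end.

  start: add(add(SSSZ, SSSZ), add(SSZ, Z))
  →1  add(S(add(SSZ, SSSZ)), add(SSZ, Z))
  →2  S(add(add(SSZ, SSSZ), add(SSZ, Z)))
  →3  S(add(S(add(SZ, SSSZ)), add(SSZ, Z)))
  →4  S(S(add(add(SZ, SSSZ), add(SSZ, Z))))
  →5  S(S(add(S(add(Z, SSSZ)), add(SSZ, Z))))
  →6  S(S(S(add(add(Z, SSSZ), add(SSZ, Z)))))
  →7  S(S(S(add(SSSZ, add(SSZ, Z)))))
  →8  S(S(S(S(add(SSZ, add(SSZ, Z))))))
  →9  S(S(S(S(S(add(SZ, add(SSZ, Z)))))))
  →10  S(S(S(S(S(S(add(Z, add(SSZ, Z))))))))
  →11  S(S(S(S(S(S(add(SSZ, Z)))))))
  →12  S(S(S(S(S(S(S(add(SZ, Z))))))))
  →13  S(S(S(S(S(S(S(S(add(Z, Z)))))))))
  →14  S^8(Z)

Answer: normal form = S^8(Z)  (in 14 steps)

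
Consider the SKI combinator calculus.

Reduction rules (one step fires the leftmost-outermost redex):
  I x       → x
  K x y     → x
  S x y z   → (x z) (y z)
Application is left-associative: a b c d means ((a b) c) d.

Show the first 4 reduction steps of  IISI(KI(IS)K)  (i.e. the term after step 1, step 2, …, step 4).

  start: IISI(KI(IS)K)
  →1  ISI(KI(IS)K)
  →2  SI(KI(IS)K)
  →3  SI(IK)
  →4  SIK

Answer: after 4 steps: SIK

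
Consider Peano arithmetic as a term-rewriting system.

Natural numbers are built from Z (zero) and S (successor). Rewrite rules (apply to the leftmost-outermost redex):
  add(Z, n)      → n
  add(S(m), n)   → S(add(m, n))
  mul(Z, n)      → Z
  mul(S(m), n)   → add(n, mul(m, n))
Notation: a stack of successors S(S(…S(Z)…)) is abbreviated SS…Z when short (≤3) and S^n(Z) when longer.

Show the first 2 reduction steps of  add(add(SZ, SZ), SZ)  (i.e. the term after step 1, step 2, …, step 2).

  start: add(add(SZ, SZ), SZ)
  →1  add(S(add(Z, SZ)), SZ)
  →2  S(add(add(Z, SZ), SZ))

Answer: after 2 steps: S(add(add(Z, SZ), SZ))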